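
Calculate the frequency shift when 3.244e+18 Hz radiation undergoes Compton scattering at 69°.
5.374e+16 Hz (decrease)

Convert frequency to wavelength (c = 299792458 m/s):
λ₀ = c/f₀ = 299792458/3.244e+18 = 9.2414445e-11 m = 92.4144 pm

Calculate Compton shift:
Δλ = λ_C(1 - cos(69°)) = 1.5568 pm

Final wavelength:
λ' = λ₀ + Δλ = 92.4144 + 1.5568 = 93.9712 pm

Final frequency:
f' = c/λ' = 299792458/9.3971243e-11 = 3.1902575e+18 Hz

Frequency shift (decrease):
Δf = f₀ - f' = 3.244e+18 - 3.1902575e+18 = 5.374e+16 Hz

(Intermediate values are shown rounded; full precision is carried through to the final answer.)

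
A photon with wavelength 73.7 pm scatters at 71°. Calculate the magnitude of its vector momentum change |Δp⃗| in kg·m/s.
1.0330e-23 kg·m/s

Photon momentum magnitude is p = h/λ.

Initial momentum:
p₀ = h/λ = 6.6261e-34/7.3700e-11 = 8.9906e-24 kg·m/s

After scattering:
λ' = λ + Δλ = 73.7 + 1.6364 = 75.3364 pm
p' = h/λ' = 6.6261e-34/7.5336e-11 = 8.7953e-24 kg·m/s

Momentum is a vector; the scattered photon's direction makes angle θ = 71° with the incident direction. The magnitude of the vector change Δp⃗ = p⃗₀ − p⃗' is found from the law of cosines:
|Δp⃗|² = p₀² + p'² − 2p₀p'cos θ
|Δp⃗|² = (8.9906e-24)² + (8.7953e-24)² − 2·8.9906e-24·8.7953e-24·cos(71°)
|Δp⃗| = 1.0330e-23 kg·m/s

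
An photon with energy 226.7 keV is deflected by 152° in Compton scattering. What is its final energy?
123.5185 keV

First convert energy to wavelength:
λ = hc/E, with hc ≈ 1239.842 keV·pm (i.e. 1239.842 eV·nm)

For E = 226.7 keV = 226700 eV:
λ = 1239.842 keV·pm / 226.7 keV
λ = 5.4691 pm

Calculate the Compton shift:
Δλ = λ_C(1 - cos(152°)) = 2.4263 × 1.8829
Δλ = 4.5686 pm

Final wavelength:
λ' = 5.4691 + 4.5686 = 10.0377 pm

Final energy:
E' = hc/λ' = 1239.842 / 10.0377 = 123.5185 keV

(Intermediate values are shown rounded; full precision is carried through to the final answer.)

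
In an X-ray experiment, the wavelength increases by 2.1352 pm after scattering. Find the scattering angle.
83.11°

From the Compton formula Δλ = λ_C(1 - cos θ), we can solve for θ:

cos θ = 1 - Δλ/λ_C

Given:
- Δλ = 2.1352 pm
- λ_C = h/(m_e·c) ≈ 2.42631024 pm

cos θ = 1 - 2.1352/2.42631024
cos θ = 1 - 0.880019
cos θ = 0.119981

θ = arccos(0.119981)
θ = 83.11°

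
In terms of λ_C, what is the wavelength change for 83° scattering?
0.8781 λ_C

The Compton shift formula is:
Δλ = λ_C(1 - cos θ)

Dividing both sides by λ_C:
Δλ/λ_C = 1 - cos θ

For θ = 83°:
Δλ/λ_C = 1 - cos(83°)
Δλ/λ_C = 1 - 0.1219
Δλ/λ_C = 0.8781

This means the shift is 0.8781 × λ_C = 2.1306 pm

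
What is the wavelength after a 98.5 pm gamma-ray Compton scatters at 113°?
101.8743 pm

Using the Compton scattering formula:
λ' = λ + Δλ = λ + λ_C(1 - cos θ)

Given:
- Initial wavelength λ = 98.5 pm
- Scattering angle θ = 113°
- Compton wavelength λ_C ≈ 2.4263 pm

Calculate the shift:
Δλ = 2.4263 × (1 - cos(113°))
Δλ = 2.4263 × 1.3907
Δλ = 3.3743 pm

Final wavelength:
λ' = 98.5 + 3.3743 = 101.8743 pm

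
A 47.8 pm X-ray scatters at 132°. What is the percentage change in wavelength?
8.4724%

Calculate the Compton shift:
Δλ = λ_C(1 - cos(132°))
Δλ = 2.4263 × (1 - cos(132°))
Δλ = 2.4263 × 1.6691
Δλ = 4.0498 pm

Percentage change:
(Δλ/λ₀) × 100 = (4.0498/47.8) × 100
= 8.4724%

(Intermediate values are shown rounded; full precision is carried through to the final answer.)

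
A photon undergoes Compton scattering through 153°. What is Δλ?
4.5882 pm

Using the Compton scattering formula:
Δλ = λ_C(1 - cos θ)

where λ_C = h/(m_e·c) ≈ 2.4263 pm is the Compton wavelength of an electron.

For θ = 153°:
cos(153°) = -0.8910
1 - cos(153°) = 1.8910

Δλ = 2.4263 × 1.8910
Δλ = 4.5882 pm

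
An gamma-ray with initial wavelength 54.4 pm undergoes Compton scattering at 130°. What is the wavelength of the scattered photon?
58.3859 pm

Using the Compton scattering formula:
λ' = λ + Δλ = λ + λ_C(1 - cos θ)

Given:
- Initial wavelength λ = 54.4 pm
- Scattering angle θ = 130°
- Compton wavelength λ_C ≈ 2.4263 pm

Calculate the shift:
Δλ = 2.4263 × (1 - cos(130°))
Δλ = 2.4263 × 1.6428
Δλ = 3.9859 pm

Final wavelength:
λ' = 54.4 + 3.9859 = 58.3859 pm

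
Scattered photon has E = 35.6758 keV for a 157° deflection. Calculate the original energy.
41.2000 keV

Convert final energy to wavelength (hc ≈ 1239.842 keV·pm):
λ' = hc/E' = 1239.842 / 35.6758 = 34.7530 pm

Calculate the Compton shift:
Δλ = λ_C(1 - cos(157°))
Δλ = 2.4263 × (1 - cos(157°))
Δλ = 4.6597 pm

Initial wavelength:
λ = λ' - Δλ = 34.7530 - 4.6597 = 30.0933 pm

Initial energy:
E = hc/λ = 1239.842 / 30.0933 = 41.2000 keV

(Intermediate values are shown rounded; full precision is carried through to the final answer.)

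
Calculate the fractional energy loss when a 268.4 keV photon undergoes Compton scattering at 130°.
0.4632 (or 46.32%)

Calculate initial and final photon energies:

Initial: E₀ = 268.4 keV → λ₀ = 4.6194 pm
Compton shift: Δλ = 3.9859 pm
Final wavelength: λ' = 8.6053 pm
Final energy: E' = 144.0790 keV

Fractional energy loss:
(E₀ - E')/E₀ = (268.4000 - 144.0790)/268.4000
= 124.3210/268.4000
= 0.4632
= 46.32%

(Intermediate values are shown rounded; full precision is carried through to the final answer.)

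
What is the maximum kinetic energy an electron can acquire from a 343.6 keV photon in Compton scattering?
197.0640 keV

Maximum energy transfer occurs at θ = 180° (backscattering).

Initial photon: E₀ = 343.6 keV → λ₀ = 3.6084 pm

Maximum Compton shift (at 180°):
Δλ_max = 2λ_C = 2 × 2.4263 = 4.8526 pm

Final wavelength:
λ' = 3.6084 + 4.8526 = 8.4610 pm

Minimum photon energy (maximum energy to electron):
E'_min = hc/λ' = 146.5360 keV

Maximum electron kinetic energy:
K_max = E₀ - E'_min = 343.6000 - 146.5360 = 197.0640 keV

(Intermediate values are shown rounded; full precision is carried through to the final answer.)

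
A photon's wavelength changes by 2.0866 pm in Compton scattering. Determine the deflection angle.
81.95°

From the Compton formula Δλ = λ_C(1 - cos θ), we can solve for θ:

cos θ = 1 - Δλ/λ_C

Given:
- Δλ = 2.0866 pm
- λ_C = h/(m_e·c) ≈ 2.42631024 pm

cos θ = 1 - 2.0866/2.42631024
cos θ = 1 - 0.859989
cos θ = 0.140011

θ = arccos(0.140011)
θ = 81.95°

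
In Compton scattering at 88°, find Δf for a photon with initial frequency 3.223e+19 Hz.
6.482e+18 Hz (decrease)

Convert frequency to wavelength (c = 299792458 m/s):
λ₀ = c/f₀ = 299792458/3.223e+19 = 9.3016586e-12 m = 9.3017 pm

Calculate Compton shift:
Δλ = λ_C(1 - cos(88°)) = 2.3416 pm

Final wavelength:
λ' = λ₀ + Δλ = 9.3017 + 2.3416 = 11.6433 pm

Final frequency:
f' = c/λ' = 299792458/1.1643292e-11 = 2.5748084e+19 Hz

Frequency shift (decrease):
Δf = f₀ - f' = 3.223e+19 - 2.5748084e+19 = 6.482e+18 Hz

(Intermediate values are shown rounded; full precision is carried through to the final answer.)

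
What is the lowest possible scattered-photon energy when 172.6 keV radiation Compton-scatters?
103.0116 keV (at θ = 180°)

The scattered photon has minimum energy when its wavelength is maximum, i.e., when the Compton shift Δλ = λ_C(1 − cos θ) is maximum. This occurs at θ = 180° (backscattering), giving Δλ_max = 2λ_C = 4.8526 pm.

Initial wavelength: λ₀ = hc/E₀ = 7.1833 pm
Maximum final wavelength: λ'_max = λ₀ + 2λ_C = 7.1833 + 4.8526 = 12.0359 pm
Minimum final energy: E'_min = hc/λ'_max = 103.0116 keV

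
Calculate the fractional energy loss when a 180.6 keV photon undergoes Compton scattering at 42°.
0.0832 (or 8.32%)

Calculate initial and final photon energies:

Initial: E₀ = 180.6 keV → λ₀ = 6.8651 pm
Compton shift: Δλ = 0.6232 pm
Final wavelength: λ' = 7.4883 pm
Final energy: E' = 165.5697 keV

Fractional energy loss:
(E₀ - E')/E₀ = (180.6000 - 165.5697)/180.6000
= 15.0303/180.6000
= 0.0832
= 8.32%

(Intermediate values are shown rounded; full precision is carried through to the final answer.)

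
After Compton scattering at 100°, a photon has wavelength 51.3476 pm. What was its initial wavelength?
48.5000 pm

From λ' = λ + Δλ, we have λ = λ' - Δλ

First calculate the Compton shift:
Δλ = λ_C(1 - cos θ)
Δλ = 2.4263 × (1 - cos(100°))
Δλ = 2.4263 × 1.1736
Δλ = 2.8476 pm

Initial wavelength:
λ = λ' - Δλ
λ = 51.3476 - 2.8476
λ = 48.5000 pm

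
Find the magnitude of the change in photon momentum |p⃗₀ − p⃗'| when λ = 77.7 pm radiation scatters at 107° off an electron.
1.3446e-23 kg·m/s

Photon momentum magnitude is p = h/λ.

Initial momentum:
p₀ = h/λ = 6.6261e-34/7.7700e-11 = 8.5278e-24 kg·m/s

After scattering:
λ' = λ + Δλ = 77.7 + 3.1357 = 80.8357 pm
p' = h/λ' = 6.6261e-34/8.0836e-11 = 8.1970e-24 kg·m/s

Momentum is a vector; the scattered photon's direction makes angle θ = 107° with the incident direction. The magnitude of the vector change Δp⃗ = p⃗₀ − p⃗' is found from the law of cosines:
|Δp⃗|² = p₀² + p'² − 2p₀p'cos θ
|Δp⃗|² = (8.5278e-24)² + (8.1970e-24)² − 2·8.5278e-24·8.1970e-24·cos(107°)
|Δp⃗| = 1.3446e-23 kg·m/s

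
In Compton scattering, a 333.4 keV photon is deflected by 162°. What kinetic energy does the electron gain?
186.7191 keV

By energy conservation: K_e = E_initial - E_final

First find the scattered photon energy:
Initial wavelength: λ = hc/E = 3.7188 pm
Compton shift: Δλ = λ_C(1 - cos(162°)) = 4.7339 pm
Final wavelength: λ' = 3.7188 + 4.7339 = 8.4527 pm
Final photon energy: E' = hc/λ' = 146.6809 keV

Electron kinetic energy:
K_e = E - E' = 333.4000 - 146.6809 = 186.7191 keV

(Intermediate values are shown rounded; full precision is carried through to the final answer.)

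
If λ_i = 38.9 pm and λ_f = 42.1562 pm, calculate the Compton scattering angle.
110.00°

First find the wavelength shift:
Δλ = λ' - λ = 42.1562 - 38.9 = 3.2562 pm

Using Δλ = λ_C(1 - cos θ), with λ_C = h/(m_e·c) ≈ 2.42631024 pm:
cos θ = 1 - Δλ/λ_C
cos θ = 1 - 3.2562/2.42631024
cos θ = -0.342038

θ = arccos(-0.342038)
θ = 110.00°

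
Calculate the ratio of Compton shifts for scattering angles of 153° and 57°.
153° produces the larger shift by a factor of 4.153

Calculate both shifts using Δλ = λ_C(1 - cos θ):

For θ₁ = 57°:
Δλ₁ = 2.4263 × (1 - cos(57°))
Δλ₁ = 2.4263 × 0.4554
Δλ₁ = 1.1048 pm

For θ₂ = 153°:
Δλ₂ = 2.4263 × (1 - cos(153°))
Δλ₂ = 2.4263 × 1.8910
Δλ₂ = 4.5882 pm

The 153° angle produces the larger shift.
Ratio: 4.5882/1.1048 = 4.153

(Intermediate values are shown rounded; full precision is carried through to the final answer.)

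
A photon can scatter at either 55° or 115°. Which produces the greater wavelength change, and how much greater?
115° produces the larger shift by a factor of 3.336

Calculate both shifts using Δλ = λ_C(1 - cos θ):

For θ₁ = 55°:
Δλ₁ = 2.4263 × (1 - cos(55°))
Δλ₁ = 2.4263 × 0.4264
Δλ₁ = 1.0346 pm

For θ₂ = 115°:
Δλ₂ = 2.4263 × (1 - cos(115°))
Δλ₂ = 2.4263 × 1.4226
Δλ₂ = 3.4517 pm

The 115° angle produces the larger shift.
Ratio: 3.4517/1.0346 = 3.336

(Intermediate values are shown rounded; full precision is carried through to the final answer.)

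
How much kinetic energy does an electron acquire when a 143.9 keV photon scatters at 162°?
51.0270 keV

By energy conservation: K_e = E_initial - E_final

First find the scattered photon energy:
Initial wavelength: λ = hc/E = 8.6160 pm
Compton shift: Δλ = λ_C(1 - cos(162°)) = 4.7339 pm
Final wavelength: λ' = 8.6160 + 4.7339 = 13.3499 pm
Final photon energy: E' = hc/λ' = 92.8730 keV

Electron kinetic energy:
K_e = E - E' = 143.9000 - 92.8730 = 51.0270 keV

(Intermediate values are shown rounded; full precision is carried through to the final answer.)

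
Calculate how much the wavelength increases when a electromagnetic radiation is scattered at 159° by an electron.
4.6915 pm

Using the Compton scattering formula:
Δλ = λ_C(1 - cos θ)

where λ_C = h/(m_e·c) ≈ 2.4263 pm is the Compton wavelength of an electron.

For θ = 159°:
cos(159°) = -0.9336
1 - cos(159°) = 1.9336

Δλ = 2.4263 × 1.9336
Δλ = 4.6915 pm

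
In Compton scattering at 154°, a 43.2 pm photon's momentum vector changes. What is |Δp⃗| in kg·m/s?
2.8452e-23 kg·m/s

Photon momentum magnitude is p = h/λ.

Initial momentum:
p₀ = h/λ = 6.6261e-34/4.3200e-11 = 1.5338e-23 kg·m/s

After scattering:
λ' = λ + Δλ = 43.2 + 4.6071 = 47.8071 pm
p' = h/λ' = 6.6261e-34/4.7807e-11 = 1.3860e-23 kg·m/s

Momentum is a vector; the scattered photon's direction makes angle θ = 154° with the incident direction. The magnitude of the vector change Δp⃗ = p⃗₀ − p⃗' is found from the law of cosines:
|Δp⃗|² = p₀² + p'² − 2p₀p'cos θ
|Δp⃗|² = (1.5338e-23)² + (1.3860e-23)² − 2·1.5338e-23·1.3860e-23·cos(154°)
|Δp⃗| = 2.8452e-23 kg·m/s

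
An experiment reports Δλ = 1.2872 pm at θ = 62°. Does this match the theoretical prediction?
Yes, consistent

Calculate the expected shift for θ = 62°:

Δλ_expected = λ_C(1 - cos(62°))
Δλ_expected = 2.4263 × (1 - cos(62°))
Δλ_expected = 2.4263 × 0.5305
Δλ_expected = 1.2872 pm

Given shift: 1.2872 pm
Expected shift: 1.2872 pm
Difference: 0.0000 pm

The values match. This is consistent with Compton scattering at the stated angle.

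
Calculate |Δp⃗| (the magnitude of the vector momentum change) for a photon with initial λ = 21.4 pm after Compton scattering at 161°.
5.5565e-23 kg·m/s

Photon momentum magnitude is p = h/λ.

Initial momentum:
p₀ = h/λ = 6.6261e-34/2.1400e-11 = 3.0963e-23 kg·m/s

After scattering:
λ' = λ + Δλ = 21.4 + 4.7204 = 26.1204 pm
p' = h/λ' = 6.6261e-34/2.6120e-11 = 2.5367e-23 kg·m/s

Momentum is a vector; the scattered photon's direction makes angle θ = 161° with the incident direction. The magnitude of the vector change Δp⃗ = p⃗₀ − p⃗' is found from the law of cosines:
|Δp⃗|² = p₀² + p'² − 2p₀p'cos θ
|Δp⃗|² = (3.0963e-23)² + (2.5367e-23)² − 2·3.0963e-23·2.5367e-23·cos(161°)
|Δp⃗| = 5.5565e-23 kg·m/s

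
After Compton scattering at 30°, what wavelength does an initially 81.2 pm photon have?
81.5251 pm

Using the Compton formula: λ' = λ + λ_C(1 − cos θ)

For θ = 30°, cos θ = √3/2 (exact) ≈ 0.8660, so:
1 − cos 30° = 1 − (√3/2) ≈ 0.1340

Δλ = λ_C × 0.1340 = 2.4263 × 0.1340 = 0.3251 pm

λ' = 81.2 + 0.3251 = 81.5251 pm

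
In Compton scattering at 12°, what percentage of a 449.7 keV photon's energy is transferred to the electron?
0.0189 (or 1.89%)

Calculate initial and final photon energies:

Initial: E₀ = 449.7 keV → λ₀ = 2.7570 pm
Compton shift: Δλ = 0.0530 pm
Final wavelength: λ' = 2.8101 pm
Final energy: E' = 441.2150 keV

Fractional energy loss:
(E₀ - E')/E₀ = (449.7000 - 441.2150)/449.7000
= 8.4850/449.7000
= 0.0189
= 1.89%

(Intermediate values are shown rounded; full precision is carried through to the final answer.)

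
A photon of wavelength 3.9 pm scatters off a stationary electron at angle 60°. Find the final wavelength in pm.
5.1132 pm

Using the Compton scattering formula:
λ' = λ + Δλ = λ + λ_C(1 - cos θ)

Given:
- Initial wavelength λ = 3.9 pm
- Scattering angle θ = 60°
- Compton wavelength λ_C ≈ 2.4263 pm

Calculate the shift:
Δλ = 2.4263 × (1 - cos(60°))
Δλ = 2.4263 × 0.5000
Δλ = 1.2132 pm

Final wavelength:
λ' = 3.9 + 1.2132 = 5.1132 pm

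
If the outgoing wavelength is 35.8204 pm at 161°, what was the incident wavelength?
31.1000 pm

From λ' = λ + Δλ, we have λ = λ' - Δλ

First calculate the Compton shift:
Δλ = λ_C(1 - cos θ)
Δλ = 2.4263 × (1 - cos(161°))
Δλ = 2.4263 × 1.9455
Δλ = 4.7204 pm

Initial wavelength:
λ = λ' - Δλ
λ = 35.8204 - 4.7204
λ = 31.1000 pm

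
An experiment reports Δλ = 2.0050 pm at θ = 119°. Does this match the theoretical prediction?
No, inconsistent

Calculate the expected shift for θ = 119°:

Δλ_expected = λ_C(1 - cos(119°))
Δλ_expected = 2.4263 × (1 - cos(119°))
Δλ_expected = 2.4263 × 1.4848
Δλ_expected = 3.6026 pm

Given shift: 2.0050 pm
Expected shift: 3.6026 pm
Difference: 1.5976 pm

The values do not match. The given shift corresponds to θ ≈ 80.0°, not 119°.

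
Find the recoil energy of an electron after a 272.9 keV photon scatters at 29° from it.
17.1265 keV

By energy conservation: K_e = E_initial - E_final

First find the scattered photon energy:
Initial wavelength: λ = hc/E = 4.5432 pm
Compton shift: Δλ = λ_C(1 - cos(29°)) = 0.3042 pm
Final wavelength: λ' = 4.5432 + 0.3042 = 4.8474 pm
Final photon energy: E' = hc/λ' = 255.7735 keV

Electron kinetic energy:
K_e = E - E' = 272.9000 - 255.7735 = 17.1265 keV

(Intermediate values are shown rounded; full precision is carried through to the final answer.)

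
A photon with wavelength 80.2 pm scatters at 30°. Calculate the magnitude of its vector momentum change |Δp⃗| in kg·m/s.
4.2682e-24 kg·m/s

Photon momentum magnitude is p = h/λ.

Initial momentum:
p₀ = h/λ = 6.6261e-34/8.0200e-11 = 8.2619e-24 kg·m/s

After scattering:
λ' = λ + Δλ = 80.2 + 0.3251 = 80.5251 pm
p' = h/λ' = 6.6261e-34/8.0525e-11 = 8.2286e-24 kg·m/s

Momentum is a vector; the scattered photon's direction makes angle θ = 30° with the incident direction. The magnitude of the vector change Δp⃗ = p⃗₀ − p⃗' is found from the law of cosines:
|Δp⃗|² = p₀² + p'² − 2p₀p'cos θ
|Δp⃗|² = (8.2619e-24)² + (8.2286e-24)² − 2·8.2619e-24·8.2286e-24·cos(30°)
|Δp⃗| = 4.2682e-24 kg·m/s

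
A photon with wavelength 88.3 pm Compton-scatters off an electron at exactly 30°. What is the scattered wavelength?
88.6251 pm

Using the Compton formula: λ' = λ + λ_C(1 − cos θ)

For θ = 30°, cos θ = √3/2 (exact) ≈ 0.8660, so:
1 − cos 30° = 1 − (√3/2) ≈ 0.1340

Δλ = λ_C × 0.1340 = 2.4263 × 0.1340 = 0.3251 pm

λ' = 88.3 + 0.3251 = 88.6251 pm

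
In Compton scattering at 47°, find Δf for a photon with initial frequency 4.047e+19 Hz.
3.818e+18 Hz (decrease)

Convert frequency to wavelength (c = 299792458 m/s):
λ₀ = c/f₀ = 299792458/4.047e+19 = 7.4077702e-12 m = 7.4078 pm

Calculate Compton shift:
Δλ = λ_C(1 - cos(47°)) = 0.7716 pm

Final wavelength:
λ' = λ₀ + Δλ = 7.4078 + 0.7716 = 8.1793 pm

Final frequency:
f' = c/λ' = 299792458/8.1793408e-12 = 3.6652399e+19 Hz

Frequency shift (decrease):
Δf = f₀ - f' = 4.047e+19 - 3.6652399e+19 = 3.818e+18 Hz

(Intermediate values are shown rounded; full precision is carried through to the final answer.)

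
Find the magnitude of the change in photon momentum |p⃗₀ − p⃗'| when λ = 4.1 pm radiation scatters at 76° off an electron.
1.7275e-22 kg·m/s

Photon momentum magnitude is p = h/λ.

Initial momentum:
p₀ = h/λ = 6.6261e-34/4.1000e-12 = 1.6161e-22 kg·m/s

After scattering:
λ' = λ + Δλ = 4.1 + 1.8393 = 5.9393 pm
p' = h/λ' = 6.6261e-34/5.9393e-12 = 1.1156e-22 kg·m/s

Momentum is a vector; the scattered photon's direction makes angle θ = 76° with the incident direction. The magnitude of the vector change Δp⃗ = p⃗₀ − p⃗' is found from the law of cosines:
|Δp⃗|² = p₀² + p'² − 2p₀p'cos θ
|Δp⃗|² = (1.6161e-22)² + (1.1156e-22)² − 2·1.6161e-22·1.1156e-22·cos(76°)
|Δp⃗| = 1.7275e-22 kg·m/s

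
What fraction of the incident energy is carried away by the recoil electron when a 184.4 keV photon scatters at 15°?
0.0121 (or 1.21%)

Calculate initial and final photon energies:

Initial: E₀ = 184.4 keV → λ₀ = 6.7237 pm
Compton shift: Δλ = 0.0827 pm
Final wavelength: λ' = 6.8063 pm
Final energy: E' = 182.1601 keV

Fractional energy loss:
(E₀ - E')/E₀ = (184.4000 - 182.1601)/184.4000
= 2.2399/184.4000
= 0.0121
= 1.21%

(Intermediate values are shown rounded; full precision is carried through to the final answer.)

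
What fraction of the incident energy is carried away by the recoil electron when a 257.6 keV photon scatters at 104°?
0.3850 (or 38.50%)

Calculate initial and final photon energies:

Initial: E₀ = 257.6 keV → λ₀ = 4.8131 pm
Compton shift: Δλ = 3.0133 pm
Final wavelength: λ' = 7.8263 pm
Final energy: E' = 158.4192 keV

Fractional energy loss:
(E₀ - E')/E₀ = (257.6000 - 158.4192)/257.6000
= 99.1808/257.6000
= 0.3850
= 38.50%

(Intermediate values are shown rounded; full precision is carried through to the final answer.)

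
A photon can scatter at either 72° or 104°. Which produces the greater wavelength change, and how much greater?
104° produces the larger shift by a factor of 1.797

Calculate both shifts using Δλ = λ_C(1 - cos θ):

For θ₁ = 72°:
Δλ₁ = 2.4263 × (1 - cos(72°))
Δλ₁ = 2.4263 × 0.6910
Δλ₁ = 1.6765 pm

For θ₂ = 104°:
Δλ₂ = 2.4263 × (1 - cos(104°))
Δλ₂ = 2.4263 × 1.2419
Δλ₂ = 3.0133 pm

The 104° angle produces the larger shift.
Ratio: 3.0133/1.6765 = 1.797

(Intermediate values are shown rounded; full precision is carried through to the final answer.)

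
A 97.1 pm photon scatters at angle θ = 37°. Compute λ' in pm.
97.5886 pm

Using the Compton scattering formula:
λ' = λ + Δλ = λ + λ_C(1 - cos θ)

Given:
- Initial wavelength λ = 97.1 pm
- Scattering angle θ = 37°
- Compton wavelength λ_C ≈ 2.4263 pm

Calculate the shift:
Δλ = 2.4263 × (1 - cos(37°))
Δλ = 2.4263 × 0.2014
Δλ = 0.4886 pm

Final wavelength:
λ' = 97.1 + 0.4886 = 97.5886 pm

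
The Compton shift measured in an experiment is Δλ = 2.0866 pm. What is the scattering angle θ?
81.95°

From the Compton formula Δλ = λ_C(1 - cos θ), we can solve for θ:

cos θ = 1 - Δλ/λ_C

Given:
- Δλ = 2.0866 pm
- λ_C = h/(m_e·c) ≈ 2.42631024 pm

cos θ = 1 - 2.0866/2.42631024
cos θ = 1 - 0.859989
cos θ = 0.140011

θ = arccos(0.140011)
θ = 81.95°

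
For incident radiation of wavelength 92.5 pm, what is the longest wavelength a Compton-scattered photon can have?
97.3526 pm (at θ = 180°)

The Compton shift is Δλ = λ_C(1 − cos θ).

Since cos θ ranges from −1 to 1, the factor (1 − cos θ) ranges from 0 to 2; the maximum shift occurs at θ = 180° (backscattering):
Δλ_max = 2λ_C = 2 × 2.4263 pm = 4.8526 pm

Maximum scattered wavelength:
λ'_max = λ₀ + Δλ_max = 92.5 + 4.8526 = 97.3526 pm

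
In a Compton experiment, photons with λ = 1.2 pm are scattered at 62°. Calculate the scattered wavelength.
2.4872 pm

Using the Compton scattering formula:
λ' = λ + Δλ = λ + λ_C(1 - cos θ)

Given:
- Initial wavelength λ = 1.2 pm
- Scattering angle θ = 62°
- Compton wavelength λ_C ≈ 2.4263 pm

Calculate the shift:
Δλ = 2.4263 × (1 - cos(62°))
Δλ = 2.4263 × 0.5305
Δλ = 1.2872 pm

Final wavelength:
λ' = 1.2 + 1.2872 = 2.4872 pm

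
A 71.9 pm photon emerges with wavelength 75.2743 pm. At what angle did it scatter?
113.00°

First find the wavelength shift:
Δλ = λ' - λ = 75.2743 - 71.9 = 3.3743 pm

Using Δλ = λ_C(1 - cos θ), with λ_C = h/(m_e·c) ≈ 2.42631024 pm:
cos θ = 1 - Δλ/λ_C
cos θ = 1 - 3.3743/2.42631024
cos θ = -0.390713

θ = arccos(-0.390713)
θ = 113.00°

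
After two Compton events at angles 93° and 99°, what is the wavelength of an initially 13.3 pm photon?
18.6592 pm

Apply Compton shift twice:

First scattering at θ₁ = 93°:
Δλ₁ = λ_C(1 - cos(93°))
Δλ₁ = 2.4263 × 1.0523
Δλ₁ = 2.5533 pm

After first scattering:
λ₁ = 13.3 + 2.5533 = 15.8533 pm

Second scattering at θ₂ = 99°:
Δλ₂ = λ_C(1 - cos(99°))
Δλ₂ = 2.4263 × 1.1564
Δλ₂ = 2.8059 pm

Final wavelength:
λ₂ = 15.8533 + 2.8059 = 18.6592 pm

Total shift: Δλ_total = 2.5533 + 2.8059 = 5.3592 pm

(Intermediate values are shown rounded; full precision is carried through to the final answer.)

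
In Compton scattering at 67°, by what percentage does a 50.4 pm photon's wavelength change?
2.9331%

Calculate the Compton shift:
Δλ = λ_C(1 - cos(67°))
Δλ = 2.4263 × (1 - cos(67°))
Δλ = 2.4263 × 0.6093
Δλ = 1.4783 pm

Percentage change:
(Δλ/λ₀) × 100 = (1.4783/50.4) × 100
= 2.9331%

(Intermediate values are shown rounded; full precision is carried through to the final answer.)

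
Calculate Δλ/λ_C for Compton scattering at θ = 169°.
1.9816 λ_C

The Compton shift formula is:
Δλ = λ_C(1 - cos θ)

Dividing both sides by λ_C:
Δλ/λ_C = 1 - cos θ

For θ = 169°:
Δλ/λ_C = 1 - cos(169°)
Δλ/λ_C = 1 - -0.9816
Δλ/λ_C = 1.9816

This means the shift is 1.9816 × λ_C = 4.8080 pm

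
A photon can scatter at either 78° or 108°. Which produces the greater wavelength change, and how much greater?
108° produces the larger shift by a factor of 1.653

Calculate both shifts using Δλ = λ_C(1 - cos θ):

For θ₁ = 78°:
Δλ₁ = 2.4263 × (1 - cos(78°))
Δλ₁ = 2.4263 × 0.7921
Δλ₁ = 1.9219 pm

For θ₂ = 108°:
Δλ₂ = 2.4263 × (1 - cos(108°))
Δλ₂ = 2.4263 × 1.3090
Δλ₂ = 3.1761 pm

The 108° angle produces the larger shift.
Ratio: 3.1761/1.9219 = 1.653

(Intermediate values are shown rounded; full precision is carried through to the final answer.)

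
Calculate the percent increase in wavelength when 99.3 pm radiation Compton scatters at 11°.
0.0449%

Calculate the Compton shift:
Δλ = λ_C(1 - cos(11°))
Δλ = 2.4263 × (1 - cos(11°))
Δλ = 2.4263 × 0.0184
Δλ = 0.0446 pm

Percentage change:
(Δλ/λ₀) × 100 = (0.0446/99.3) × 100
= 0.0449%

(Intermediate values are shown rounded; full precision is carried through to the final answer.)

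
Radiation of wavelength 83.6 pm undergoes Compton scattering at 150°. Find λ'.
88.1276 pm

Using the Compton formula: λ' = λ + λ_C(1 − cos θ)

For θ = 150°, cos θ = -√3/2 (exact) ≈ -0.8660, so:
1 − cos 150° = 1 − (-√3/2) ≈ 1.8660

Δλ = λ_C × 1.8660 = 2.4263 × 1.8660 = 4.5276 pm

λ' = 83.6 + 4.5276 = 88.1276 pm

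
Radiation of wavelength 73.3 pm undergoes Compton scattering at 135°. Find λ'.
77.4420 pm

Using the Compton formula: λ' = λ + λ_C(1 − cos θ)

For θ = 135°, cos θ = -√2/2 (exact) ≈ -0.7071, so:
1 − cos 135° = 1 − (-√2/2) ≈ 1.7071

Δλ = λ_C × 1.7071 = 2.4263 × 1.7071 = 4.1420 pm

λ' = 73.3 + 4.1420 = 77.4420 pm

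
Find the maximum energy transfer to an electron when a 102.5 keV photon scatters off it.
29.3471 keV

Maximum energy transfer occurs at θ = 180° (backscattering).

Initial photon: E₀ = 102.5 keV → λ₀ = 12.0960 pm

Maximum Compton shift (at 180°):
Δλ_max = 2λ_C = 2 × 2.4263 = 4.8526 pm

Final wavelength:
λ' = 12.0960 + 4.8526 = 16.9486 pm

Minimum photon energy (maximum energy to electron):
E'_min = hc/λ' = 73.1529 keV

Maximum electron kinetic energy:
K_max = E₀ - E'_min = 102.5000 - 73.1529 = 29.3471 keV

(Intermediate values are shown rounded; full precision is carried through to the final answer.)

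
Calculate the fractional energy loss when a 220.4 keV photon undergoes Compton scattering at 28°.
0.0481 (or 4.81%)

Calculate initial and final photon energies:

Initial: E₀ = 220.4 keV → λ₀ = 5.6254 pm
Compton shift: Δλ = 0.2840 pm
Final wavelength: λ' = 5.9094 pm
Final energy: E' = 209.8076 keV

Fractional energy loss:
(E₀ - E')/E₀ = (220.4000 - 209.8076)/220.4000
= 10.5924/220.4000
= 0.0481
= 4.81%

(Intermediate values are shown rounded; full precision is carried through to the final answer.)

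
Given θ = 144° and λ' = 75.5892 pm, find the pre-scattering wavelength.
71.2000 pm

From λ' = λ + Δλ, we have λ = λ' - Δλ

First calculate the Compton shift:
Δλ = λ_C(1 - cos θ)
Δλ = 2.4263 × (1 - cos(144°))
Δλ = 2.4263 × 1.8090
Δλ = 4.3892 pm

Initial wavelength:
λ = λ' - Δλ
λ = 75.5892 - 4.3892
λ = 71.2000 pm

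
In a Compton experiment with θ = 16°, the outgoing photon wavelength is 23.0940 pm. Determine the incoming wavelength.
23.0000 pm

From λ' = λ + Δλ, we have λ = λ' - Δλ

First calculate the Compton shift:
Δλ = λ_C(1 - cos θ)
Δλ = 2.4263 × (1 - cos(16°))
Δλ = 2.4263 × 0.0387
Δλ = 0.0940 pm

Initial wavelength:
λ = λ' - Δλ
λ = 23.0940 - 0.0940
λ = 23.0000 pm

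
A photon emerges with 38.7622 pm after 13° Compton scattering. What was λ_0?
38.7000 pm

From λ' = λ + Δλ, we have λ = λ' - Δλ

First calculate the Compton shift:
Δλ = λ_C(1 - cos θ)
Δλ = 2.4263 × (1 - cos(13°))
Δλ = 2.4263 × 0.0256
Δλ = 0.0622 pm

Initial wavelength:
λ = λ' - Δλ
λ = 38.7622 - 0.0622
λ = 38.7000 pm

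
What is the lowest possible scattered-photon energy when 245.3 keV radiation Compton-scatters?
125.1479 keV (at θ = 180°)

The scattered photon has minimum energy when its wavelength is maximum, i.e., when the Compton shift Δλ = λ_C(1 − cos θ) is maximum. This occurs at θ = 180° (backscattering), giving Δλ_max = 2λ_C = 4.8526 pm.

Initial wavelength: λ₀ = hc/E₀ = 5.0544 pm
Maximum final wavelength: λ'_max = λ₀ + 2λ_C = 5.0544 + 4.8526 = 9.9070 pm
Minimum final energy: E'_min = hc/λ'_max = 125.1479 keV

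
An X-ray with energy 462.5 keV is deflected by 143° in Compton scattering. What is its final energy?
175.9942 keV

First convert energy to wavelength:
λ = hc/E, with hc ≈ 1239.842 keV·pm (i.e. 1239.842 eV·nm)

For E = 462.5 keV = 462500 eV:
λ = 1239.842 keV·pm / 462.5 keV
λ = 2.6807 pm

Calculate the Compton shift:
Δλ = λ_C(1 - cos(143°)) = 2.4263 × 1.7986
Δλ = 4.3640 pm

Final wavelength:
λ' = 2.6807 + 4.3640 = 7.0448 pm

Final energy:
E' = hc/λ' = 1239.842 / 7.0448 = 175.9942 keV

(Intermediate values are shown rounded; full precision is carried through to the final answer.)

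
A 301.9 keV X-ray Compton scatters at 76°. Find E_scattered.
208.5124 keV

First convert energy to wavelength:
λ = hc/E, with hc ≈ 1239.842 keV·pm (i.e. 1239.842 eV·nm)

For E = 301.9 keV = 301900 eV:
λ = 1239.842 keV·pm / 301.9 keV
λ = 4.1068 pm

Calculate the Compton shift:
Δλ = λ_C(1 - cos(76°)) = 2.4263 × 0.7581
Δλ = 1.8393 pm

Final wavelength:
λ' = 4.1068 + 1.8393 = 5.9461 pm

Final energy:
E' = hc/λ' = 1239.842 / 5.9461 = 208.5124 keV

(Intermediate values are shown rounded; full precision is carried through to the final answer.)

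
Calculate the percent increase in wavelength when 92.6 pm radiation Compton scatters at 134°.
4.4404%

Calculate the Compton shift:
Δλ = λ_C(1 - cos(134°))
Δλ = 2.4263 × (1 - cos(134°))
Δλ = 2.4263 × 1.6947
Δλ = 4.1118 pm

Percentage change:
(Δλ/λ₀) × 100 = (4.1118/92.6) × 100
= 4.4404%

(Intermediate values are shown rounded; full precision is carried through to the final answer.)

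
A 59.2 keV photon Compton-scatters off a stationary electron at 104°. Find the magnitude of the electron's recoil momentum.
4.6791e-23 kg·m/s

The electron is initially at rest, so by conservation of momentum:
p⃗_e = p⃗₀ − p⃗'  (incident photon momentum minus scattered photon momentum)

Photon momentum magnitudes (p = h/λ = E/c):
λ₀ = hc/E₀ = 20.9433 pm → p₀ = h/λ₀ = 3.1638e-23 kg·m/s
Δλ = λ_C(1 − cos 104°) = 3.0133 pm
λ' = 23.9566 pm → p' = h/λ' = 2.7659e-23 kg·m/s

The scattered photon makes angle θ = 104° with the incident direction, so by the law of cosines:
|p⃗_e|² = p₀² + p'² − 2p₀p'cos θ
|p⃗_e|² = (3.1638e-23)² + (2.7659e-23)² − 2·3.1638e-23·2.7659e-23·cos(104°)
|p⃗_e| = 4.6791e-23 kg·m/s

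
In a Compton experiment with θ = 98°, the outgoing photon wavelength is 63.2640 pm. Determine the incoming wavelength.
60.5000 pm

From λ' = λ + Δλ, we have λ = λ' - Δλ

First calculate the Compton shift:
Δλ = λ_C(1 - cos θ)
Δλ = 2.4263 × (1 - cos(98°))
Δλ = 2.4263 × 1.1392
Δλ = 2.7640 pm

Initial wavelength:
λ = λ' - Δλ
λ = 63.2640 - 2.7640
λ = 60.5000 pm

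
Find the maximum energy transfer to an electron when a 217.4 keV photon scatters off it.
99.9425 keV

Maximum energy transfer occurs at θ = 180° (backscattering).

Initial photon: E₀ = 217.4 keV → λ₀ = 5.7030 pm

Maximum Compton shift (at 180°):
Δλ_max = 2λ_C = 2 × 2.4263 = 4.8526 pm

Final wavelength:
λ' = 5.7030 + 4.8526 = 10.5557 pm

Minimum photon energy (maximum energy to electron):
E'_min = hc/λ' = 117.4575 keV

Maximum electron kinetic energy:
K_max = E₀ - E'_min = 217.4000 - 117.4575 = 99.9425 keV

(Intermediate values are shown rounded; full precision is carried through to the final answer.)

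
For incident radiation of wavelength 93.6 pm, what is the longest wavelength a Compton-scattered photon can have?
98.4526 pm (at θ = 180°)

The Compton shift is Δλ = λ_C(1 − cos θ).

Since cos θ ranges from −1 to 1, the factor (1 − cos θ) ranges from 0 to 2; the maximum shift occurs at θ = 180° (backscattering):
Δλ_max = 2λ_C = 2 × 2.4263 pm = 4.8526 pm

Maximum scattered wavelength:
λ'_max = λ₀ + Δλ_max = 93.6 + 4.8526 = 98.4526 pm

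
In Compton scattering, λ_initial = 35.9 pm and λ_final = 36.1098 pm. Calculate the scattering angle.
24.00°

First find the wavelength shift:
Δλ = λ' - λ = 36.1098 - 35.9 = 0.2098 pm

Using Δλ = λ_C(1 - cos θ), with λ_C = h/(m_e·c) ≈ 2.42631024 pm:
cos θ = 1 - Δλ/λ_C
cos θ = 1 - 0.2098/2.42631024
cos θ = 0.913531

θ = arccos(0.913531)
θ = 24.00°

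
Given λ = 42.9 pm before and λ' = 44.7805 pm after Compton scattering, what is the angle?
77.00°

First find the wavelength shift:
Δλ = λ' - λ = 44.7805 - 42.9 = 1.8805 pm

Using Δλ = λ_C(1 - cos θ), with λ_C = h/(m_e·c) ≈ 2.42631024 pm:
cos θ = 1 - Δλ/λ_C
cos θ = 1 - 1.8805/2.42631024
cos θ = 0.224955

θ = arccos(0.224955)
θ = 77.00°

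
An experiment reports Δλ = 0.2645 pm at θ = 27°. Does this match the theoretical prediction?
Yes, consistent

Calculate the expected shift for θ = 27°:

Δλ_expected = λ_C(1 - cos(27°))
Δλ_expected = 2.4263 × (1 - cos(27°))
Δλ_expected = 2.4263 × 0.1090
Δλ_expected = 0.2645 pm

Given shift: 0.2645 pm
Expected shift: 0.2645 pm
Difference: 0.0000 pm

The values match. This is consistent with Compton scattering at the stated angle.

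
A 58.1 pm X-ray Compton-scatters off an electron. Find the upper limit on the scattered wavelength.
62.9526 pm (at θ = 180°)

The Compton shift is Δλ = λ_C(1 − cos θ).

Since cos θ ranges from −1 to 1, the factor (1 − cos θ) ranges from 0 to 2; the maximum shift occurs at θ = 180° (backscattering):
Δλ_max = 2λ_C = 2 × 2.4263 pm = 4.8526 pm

Maximum scattered wavelength:
λ'_max = λ₀ + Δλ_max = 58.1 + 4.8526 = 62.9526 pm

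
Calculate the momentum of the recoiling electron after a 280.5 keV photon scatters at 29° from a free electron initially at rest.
7.3249e-23 kg·m/s

The electron is initially at rest, so by conservation of momentum:
p⃗_e = p⃗₀ − p⃗'  (incident photon momentum minus scattered photon momentum)

Photon momentum magnitudes (p = h/λ = E/c):
λ₀ = hc/E₀ = 4.4201 pm → p₀ = h/λ₀ = 1.4991e-22 kg·m/s
Δλ = λ_C(1 − cos 29°) = 0.3042 pm
λ' = 4.7243 pm → p' = h/λ' = 1.4025e-22 kg·m/s

The scattered photon makes angle θ = 29° with the incident direction, so by the law of cosines:
|p⃗_e|² = p₀² + p'² − 2p₀p'cos θ
|p⃗_e|² = (1.4991e-22)² + (1.4025e-22)² − 2·1.4991e-22·1.4025e-22·cos(29°)
|p⃗_e| = 7.3249e-23 kg·m/s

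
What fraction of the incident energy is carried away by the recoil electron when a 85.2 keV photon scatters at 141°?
0.2286 (or 22.86%)

Calculate initial and final photon energies:

Initial: E₀ = 85.2 keV → λ₀ = 14.5521 pm
Compton shift: Δλ = 4.3119 pm
Final wavelength: λ' = 18.8640 pm
Final energy: E' = 65.7251 keV

Fractional energy loss:
(E₀ - E')/E₀ = (85.2000 - 65.7251)/85.2000
= 19.4749/85.2000
= 0.2286
= 22.86%

(Intermediate values are shown rounded; full precision is carried through to the final answer.)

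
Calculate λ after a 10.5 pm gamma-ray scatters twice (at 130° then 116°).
17.9758 pm

Apply Compton shift twice:

First scattering at θ₁ = 130°:
Δλ₁ = λ_C(1 - cos(130°))
Δλ₁ = 2.4263 × 1.6428
Δλ₁ = 3.9859 pm

After first scattering:
λ₁ = 10.5 + 3.9859 = 14.4859 pm

Second scattering at θ₂ = 116°:
Δλ₂ = λ_C(1 - cos(116°))
Δλ₂ = 2.4263 × 1.4384
Δλ₂ = 3.4899 pm

Final wavelength:
λ₂ = 14.4859 + 3.4899 = 17.9758 pm

Total shift: Δλ_total = 3.9859 + 3.4899 = 7.4758 pm

(Intermediate values are shown rounded; full precision is carried through to the final answer.)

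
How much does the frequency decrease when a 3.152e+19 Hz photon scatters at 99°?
7.180e+18 Hz (decrease)

Convert frequency to wavelength (c = 299792458 m/s):
λ₀ = c/f₀ = 299792458/3.152e+19 = 9.5111820e-12 m = 9.5112 pm

Calculate Compton shift:
Δλ = λ_C(1 - cos(99°)) = 2.8059 pm

Final wavelength:
λ' = λ₀ + Δλ = 9.5112 + 2.8059 = 12.3171 pm

Final frequency:
f' = c/λ' = 299792458/1.2317051e-11 = 2.4339630e+19 Hz

Frequency shift (decrease):
Δf = f₀ - f' = 3.152e+19 - 2.4339630e+19 = 7.180e+18 Hz

(Intermediate values are shown rounded; full precision is carried through to the final answer.)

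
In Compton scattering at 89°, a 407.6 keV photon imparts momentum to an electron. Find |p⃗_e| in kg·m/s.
2.4786e-22 kg·m/s

The electron is initially at rest, so by conservation of momentum:
p⃗_e = p⃗₀ − p⃗'  (incident photon momentum minus scattered photon momentum)

Photon momentum magnitudes (p = h/λ = E/c):
λ₀ = hc/E₀ = 3.0418 pm → p₀ = h/λ₀ = 2.1783e-22 kg·m/s
Δλ = λ_C(1 − cos 89°) = 2.3840 pm
λ' = 5.4258 pm → p' = h/λ' = 1.2212e-22 kg·m/s

The scattered photon makes angle θ = 89° with the incident direction, so by the law of cosines:
|p⃗_e|² = p₀² + p'² − 2p₀p'cos θ
|p⃗_e|² = (2.1783e-22)² + (1.2212e-22)² − 2·2.1783e-22·1.2212e-22·cos(89°)
|p⃗_e| = 2.4786e-22 kg·m/s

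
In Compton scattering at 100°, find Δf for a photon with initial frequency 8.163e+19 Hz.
3.565e+19 Hz (decrease)

Convert frequency to wavelength (c = 299792458 m/s):
λ₀ = c/f₀ = 299792458/8.163e+19 = 3.6725770e-12 m = 3.6726 pm

Calculate Compton shift:
Δλ = λ_C(1 - cos(100°)) = 2.8476 pm

Final wavelength:
λ' = λ₀ + Δλ = 3.6726 + 2.8476 = 6.5202 pm

Final frequency:
f' = c/λ' = 299792458/6.5202116e-12 = 4.5978946e+19 Hz

Frequency shift (decrease):
Δf = f₀ - f' = 8.163e+19 - 4.5978946e+19 = 3.565e+19 Hz

(Intermediate values are shown rounded; full precision is carried through to the final answer.)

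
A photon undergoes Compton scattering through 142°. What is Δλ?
4.3383 pm

Using the Compton scattering formula:
Δλ = λ_C(1 - cos θ)

where λ_C = h/(m_e·c) ≈ 2.4263 pm is the Compton wavelength of an electron.

For θ = 142°:
cos(142°) = -0.7880
1 - cos(142°) = 1.7880

Δλ = 2.4263 × 1.7880
Δλ = 4.3383 pm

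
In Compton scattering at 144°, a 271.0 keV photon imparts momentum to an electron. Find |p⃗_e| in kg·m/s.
2.0919e-22 kg·m/s

The electron is initially at rest, so by conservation of momentum:
p⃗_e = p⃗₀ − p⃗'  (incident photon momentum minus scattered photon momentum)

Photon momentum magnitudes (p = h/λ = E/c):
λ₀ = hc/E₀ = 4.5751 pm → p₀ = h/λ₀ = 1.4483e-22 kg·m/s
Δλ = λ_C(1 − cos 144°) = 4.3892 pm
λ' = 8.9643 pm → p' = h/λ' = 7.3916e-23 kg·m/s

The scattered photon makes angle θ = 144° with the incident direction, so by the law of cosines:
|p⃗_e|² = p₀² + p'² − 2p₀p'cos θ
|p⃗_e|² = (1.4483e-22)² + (7.3916e-23)² − 2·1.4483e-22·7.3916e-23·cos(144°)
|p⃗_e| = 2.0919e-22 kg·m/s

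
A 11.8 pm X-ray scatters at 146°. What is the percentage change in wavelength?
37.6086%

Calculate the Compton shift:
Δλ = λ_C(1 - cos(146°))
Δλ = 2.4263 × (1 - cos(146°))
Δλ = 2.4263 × 1.8290
Δλ = 4.4378 pm

Percentage change:
(Δλ/λ₀) × 100 = (4.4378/11.8) × 100
= 37.6086%

(Intermediate values are shown rounded; full precision is carried through to the final answer.)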